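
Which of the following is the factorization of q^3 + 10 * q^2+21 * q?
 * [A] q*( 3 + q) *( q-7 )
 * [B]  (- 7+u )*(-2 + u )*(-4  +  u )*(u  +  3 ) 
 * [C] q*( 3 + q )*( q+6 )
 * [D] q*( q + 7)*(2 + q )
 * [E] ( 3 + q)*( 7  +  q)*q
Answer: E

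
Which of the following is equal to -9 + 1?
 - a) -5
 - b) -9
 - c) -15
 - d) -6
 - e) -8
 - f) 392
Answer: e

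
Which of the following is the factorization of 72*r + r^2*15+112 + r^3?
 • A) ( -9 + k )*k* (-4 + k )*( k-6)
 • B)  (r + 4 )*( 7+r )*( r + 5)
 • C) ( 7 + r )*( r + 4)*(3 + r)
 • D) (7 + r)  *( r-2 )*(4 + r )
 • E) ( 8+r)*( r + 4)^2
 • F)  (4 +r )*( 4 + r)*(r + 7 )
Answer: F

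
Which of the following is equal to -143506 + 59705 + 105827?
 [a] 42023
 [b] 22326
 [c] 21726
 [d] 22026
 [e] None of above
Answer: d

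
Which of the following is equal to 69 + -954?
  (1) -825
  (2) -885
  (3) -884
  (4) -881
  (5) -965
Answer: 2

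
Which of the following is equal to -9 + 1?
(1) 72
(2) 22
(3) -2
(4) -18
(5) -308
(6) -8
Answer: 6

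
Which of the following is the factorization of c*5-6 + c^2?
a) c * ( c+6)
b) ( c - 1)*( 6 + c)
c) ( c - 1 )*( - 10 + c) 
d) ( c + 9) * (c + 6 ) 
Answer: b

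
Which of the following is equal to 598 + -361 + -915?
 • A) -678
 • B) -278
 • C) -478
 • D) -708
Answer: A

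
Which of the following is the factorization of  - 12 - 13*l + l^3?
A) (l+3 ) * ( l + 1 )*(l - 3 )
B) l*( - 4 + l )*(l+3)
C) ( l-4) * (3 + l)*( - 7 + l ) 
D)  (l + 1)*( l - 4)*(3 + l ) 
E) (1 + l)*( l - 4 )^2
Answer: D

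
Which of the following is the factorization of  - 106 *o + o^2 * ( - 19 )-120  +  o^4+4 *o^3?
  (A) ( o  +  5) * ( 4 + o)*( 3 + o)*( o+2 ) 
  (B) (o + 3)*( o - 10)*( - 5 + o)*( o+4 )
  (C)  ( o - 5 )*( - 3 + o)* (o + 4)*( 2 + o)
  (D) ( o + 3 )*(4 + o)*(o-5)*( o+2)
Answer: D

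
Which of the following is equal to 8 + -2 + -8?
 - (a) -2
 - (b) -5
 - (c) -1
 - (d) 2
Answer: a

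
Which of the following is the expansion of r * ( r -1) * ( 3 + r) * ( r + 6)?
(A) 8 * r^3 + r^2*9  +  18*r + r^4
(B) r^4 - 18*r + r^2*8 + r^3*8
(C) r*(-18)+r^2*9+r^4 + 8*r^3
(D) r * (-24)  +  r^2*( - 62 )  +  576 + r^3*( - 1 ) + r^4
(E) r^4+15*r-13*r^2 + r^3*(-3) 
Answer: C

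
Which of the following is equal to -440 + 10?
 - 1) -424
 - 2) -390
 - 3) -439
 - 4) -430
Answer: 4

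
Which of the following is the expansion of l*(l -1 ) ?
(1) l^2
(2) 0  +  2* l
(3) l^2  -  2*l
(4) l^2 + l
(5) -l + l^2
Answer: 5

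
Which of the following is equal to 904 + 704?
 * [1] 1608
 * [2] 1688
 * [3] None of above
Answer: 1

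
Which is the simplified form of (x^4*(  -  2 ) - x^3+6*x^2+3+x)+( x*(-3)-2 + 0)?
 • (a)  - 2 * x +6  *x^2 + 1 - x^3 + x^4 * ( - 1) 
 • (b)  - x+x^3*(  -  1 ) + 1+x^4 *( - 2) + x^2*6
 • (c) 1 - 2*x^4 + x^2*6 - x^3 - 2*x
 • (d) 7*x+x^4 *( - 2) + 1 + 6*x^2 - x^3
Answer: c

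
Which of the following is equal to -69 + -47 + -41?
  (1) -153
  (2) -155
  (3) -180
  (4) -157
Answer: 4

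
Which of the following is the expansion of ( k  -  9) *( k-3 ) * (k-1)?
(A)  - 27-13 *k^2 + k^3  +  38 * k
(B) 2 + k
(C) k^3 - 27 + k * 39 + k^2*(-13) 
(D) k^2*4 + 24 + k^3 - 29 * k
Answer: C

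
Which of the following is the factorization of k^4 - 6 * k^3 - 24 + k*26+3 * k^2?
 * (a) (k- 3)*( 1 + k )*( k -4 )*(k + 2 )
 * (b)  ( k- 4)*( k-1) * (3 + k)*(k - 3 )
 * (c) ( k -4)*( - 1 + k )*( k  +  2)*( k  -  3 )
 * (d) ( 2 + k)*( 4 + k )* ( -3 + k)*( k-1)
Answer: c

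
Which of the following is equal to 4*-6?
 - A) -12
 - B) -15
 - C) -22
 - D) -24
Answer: D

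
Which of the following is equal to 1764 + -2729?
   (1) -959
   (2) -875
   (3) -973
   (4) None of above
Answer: 4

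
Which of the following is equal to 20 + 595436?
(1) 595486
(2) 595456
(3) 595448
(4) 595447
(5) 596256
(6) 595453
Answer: 2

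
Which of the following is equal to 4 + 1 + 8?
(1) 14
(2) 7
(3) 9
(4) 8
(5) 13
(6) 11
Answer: 5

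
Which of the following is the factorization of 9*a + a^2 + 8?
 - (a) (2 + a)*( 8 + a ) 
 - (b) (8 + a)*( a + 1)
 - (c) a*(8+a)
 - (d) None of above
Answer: b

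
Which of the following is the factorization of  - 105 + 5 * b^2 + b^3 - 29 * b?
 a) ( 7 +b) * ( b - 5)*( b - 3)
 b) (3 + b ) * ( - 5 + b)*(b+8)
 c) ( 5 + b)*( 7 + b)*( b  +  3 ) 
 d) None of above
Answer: d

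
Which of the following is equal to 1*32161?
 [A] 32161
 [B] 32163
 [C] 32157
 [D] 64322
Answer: A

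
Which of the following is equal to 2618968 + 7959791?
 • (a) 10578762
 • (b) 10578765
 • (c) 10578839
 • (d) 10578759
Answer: d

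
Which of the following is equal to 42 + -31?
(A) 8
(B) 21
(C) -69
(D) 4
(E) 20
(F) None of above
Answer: F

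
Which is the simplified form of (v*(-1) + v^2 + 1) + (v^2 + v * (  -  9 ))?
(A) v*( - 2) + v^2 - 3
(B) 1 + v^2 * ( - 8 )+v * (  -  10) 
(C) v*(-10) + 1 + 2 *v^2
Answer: C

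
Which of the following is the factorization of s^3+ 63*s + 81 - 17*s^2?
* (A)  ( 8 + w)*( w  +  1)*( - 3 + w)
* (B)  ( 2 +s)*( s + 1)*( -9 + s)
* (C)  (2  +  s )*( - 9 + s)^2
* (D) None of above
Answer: D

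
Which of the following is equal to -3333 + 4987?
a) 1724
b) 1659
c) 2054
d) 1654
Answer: d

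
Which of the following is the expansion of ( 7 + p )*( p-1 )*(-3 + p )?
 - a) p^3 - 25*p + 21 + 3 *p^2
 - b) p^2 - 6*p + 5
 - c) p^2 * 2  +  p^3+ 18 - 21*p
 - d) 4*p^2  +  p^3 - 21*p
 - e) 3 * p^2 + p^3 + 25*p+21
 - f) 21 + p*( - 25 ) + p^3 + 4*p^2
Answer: a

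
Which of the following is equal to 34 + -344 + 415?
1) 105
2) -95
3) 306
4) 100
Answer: 1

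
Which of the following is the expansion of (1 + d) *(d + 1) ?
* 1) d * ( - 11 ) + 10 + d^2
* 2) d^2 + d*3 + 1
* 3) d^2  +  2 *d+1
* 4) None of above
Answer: 3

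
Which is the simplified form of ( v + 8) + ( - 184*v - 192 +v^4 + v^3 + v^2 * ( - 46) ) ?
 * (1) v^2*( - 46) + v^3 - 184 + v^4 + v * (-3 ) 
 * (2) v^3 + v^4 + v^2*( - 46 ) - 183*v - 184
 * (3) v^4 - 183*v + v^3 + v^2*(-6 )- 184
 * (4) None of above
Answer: 2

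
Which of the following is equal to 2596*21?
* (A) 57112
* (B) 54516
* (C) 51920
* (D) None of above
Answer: B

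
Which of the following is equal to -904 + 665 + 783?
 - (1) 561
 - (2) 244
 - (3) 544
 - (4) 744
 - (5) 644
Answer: 3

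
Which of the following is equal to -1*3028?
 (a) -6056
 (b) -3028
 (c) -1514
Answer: b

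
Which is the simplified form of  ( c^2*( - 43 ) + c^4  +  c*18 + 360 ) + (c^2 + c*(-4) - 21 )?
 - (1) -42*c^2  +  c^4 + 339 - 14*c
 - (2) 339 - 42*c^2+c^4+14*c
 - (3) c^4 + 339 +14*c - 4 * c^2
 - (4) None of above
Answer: 2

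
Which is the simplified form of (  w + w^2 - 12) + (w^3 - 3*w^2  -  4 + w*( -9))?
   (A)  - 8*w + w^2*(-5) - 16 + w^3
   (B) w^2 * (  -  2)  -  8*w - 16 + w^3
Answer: B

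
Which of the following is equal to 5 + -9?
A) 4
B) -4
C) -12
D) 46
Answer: B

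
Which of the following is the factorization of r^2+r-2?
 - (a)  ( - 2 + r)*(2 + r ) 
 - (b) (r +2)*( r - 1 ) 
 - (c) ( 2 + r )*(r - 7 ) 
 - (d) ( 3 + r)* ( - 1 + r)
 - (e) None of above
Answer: b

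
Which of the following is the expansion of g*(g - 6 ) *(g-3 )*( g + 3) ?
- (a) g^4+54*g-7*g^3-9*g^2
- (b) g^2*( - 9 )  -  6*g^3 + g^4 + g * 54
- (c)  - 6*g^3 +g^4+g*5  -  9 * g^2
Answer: b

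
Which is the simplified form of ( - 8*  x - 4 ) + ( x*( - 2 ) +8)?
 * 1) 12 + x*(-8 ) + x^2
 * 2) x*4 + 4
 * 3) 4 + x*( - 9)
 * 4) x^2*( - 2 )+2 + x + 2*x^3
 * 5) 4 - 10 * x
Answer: 5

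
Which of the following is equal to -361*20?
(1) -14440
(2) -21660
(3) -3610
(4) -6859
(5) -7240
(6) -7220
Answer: 6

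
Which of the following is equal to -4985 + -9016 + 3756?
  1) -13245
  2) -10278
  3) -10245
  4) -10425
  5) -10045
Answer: 3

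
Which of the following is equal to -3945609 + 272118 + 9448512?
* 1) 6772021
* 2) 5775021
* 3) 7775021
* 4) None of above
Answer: 2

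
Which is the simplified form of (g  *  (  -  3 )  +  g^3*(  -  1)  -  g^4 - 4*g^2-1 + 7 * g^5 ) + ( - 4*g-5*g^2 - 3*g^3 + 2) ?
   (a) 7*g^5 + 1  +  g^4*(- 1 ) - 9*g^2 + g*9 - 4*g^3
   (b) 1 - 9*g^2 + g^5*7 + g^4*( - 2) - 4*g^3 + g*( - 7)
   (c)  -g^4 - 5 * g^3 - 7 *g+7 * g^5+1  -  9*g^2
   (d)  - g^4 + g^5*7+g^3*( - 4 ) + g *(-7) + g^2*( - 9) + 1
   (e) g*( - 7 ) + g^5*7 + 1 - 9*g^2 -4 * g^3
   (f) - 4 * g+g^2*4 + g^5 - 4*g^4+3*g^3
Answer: d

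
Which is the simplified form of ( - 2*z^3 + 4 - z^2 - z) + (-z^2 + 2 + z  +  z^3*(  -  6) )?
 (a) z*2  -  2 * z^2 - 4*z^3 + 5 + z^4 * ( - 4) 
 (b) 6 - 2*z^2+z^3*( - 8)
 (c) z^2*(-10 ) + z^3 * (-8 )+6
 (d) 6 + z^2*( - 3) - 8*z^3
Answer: b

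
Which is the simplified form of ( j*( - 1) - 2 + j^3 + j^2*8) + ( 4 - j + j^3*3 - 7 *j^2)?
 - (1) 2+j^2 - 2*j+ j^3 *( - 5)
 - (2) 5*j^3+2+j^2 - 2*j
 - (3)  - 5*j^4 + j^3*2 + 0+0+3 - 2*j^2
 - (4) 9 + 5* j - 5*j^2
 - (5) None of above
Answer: 5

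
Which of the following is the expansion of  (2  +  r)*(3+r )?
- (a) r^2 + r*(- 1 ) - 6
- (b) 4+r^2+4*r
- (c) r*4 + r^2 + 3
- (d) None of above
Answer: d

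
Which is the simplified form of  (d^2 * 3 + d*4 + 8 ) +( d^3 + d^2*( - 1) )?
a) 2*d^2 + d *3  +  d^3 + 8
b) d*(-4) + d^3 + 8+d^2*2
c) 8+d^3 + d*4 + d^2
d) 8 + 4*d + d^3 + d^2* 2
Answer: d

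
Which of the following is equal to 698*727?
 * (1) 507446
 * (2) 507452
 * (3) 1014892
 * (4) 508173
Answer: 1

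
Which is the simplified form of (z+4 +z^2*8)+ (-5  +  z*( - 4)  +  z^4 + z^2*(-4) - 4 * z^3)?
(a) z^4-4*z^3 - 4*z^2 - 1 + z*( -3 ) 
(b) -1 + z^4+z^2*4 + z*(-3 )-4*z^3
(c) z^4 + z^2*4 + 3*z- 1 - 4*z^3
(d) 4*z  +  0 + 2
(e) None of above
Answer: b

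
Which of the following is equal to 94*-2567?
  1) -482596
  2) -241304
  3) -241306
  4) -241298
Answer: 4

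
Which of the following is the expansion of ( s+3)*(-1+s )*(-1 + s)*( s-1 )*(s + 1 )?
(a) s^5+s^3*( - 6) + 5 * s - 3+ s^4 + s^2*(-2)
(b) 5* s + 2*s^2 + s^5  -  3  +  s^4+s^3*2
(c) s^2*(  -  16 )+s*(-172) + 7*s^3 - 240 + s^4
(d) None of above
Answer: d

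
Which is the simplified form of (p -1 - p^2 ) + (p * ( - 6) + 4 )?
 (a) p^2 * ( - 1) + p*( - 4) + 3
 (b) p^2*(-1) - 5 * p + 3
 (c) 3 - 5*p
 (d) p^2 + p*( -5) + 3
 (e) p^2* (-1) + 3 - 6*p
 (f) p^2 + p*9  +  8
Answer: b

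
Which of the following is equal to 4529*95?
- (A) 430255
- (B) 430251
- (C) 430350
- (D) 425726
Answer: A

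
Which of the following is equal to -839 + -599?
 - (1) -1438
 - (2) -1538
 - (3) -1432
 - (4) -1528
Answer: 1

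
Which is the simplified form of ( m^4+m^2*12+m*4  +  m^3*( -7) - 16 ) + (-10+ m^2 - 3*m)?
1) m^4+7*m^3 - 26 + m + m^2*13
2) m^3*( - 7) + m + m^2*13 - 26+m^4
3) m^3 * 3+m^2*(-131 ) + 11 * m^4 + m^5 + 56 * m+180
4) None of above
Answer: 2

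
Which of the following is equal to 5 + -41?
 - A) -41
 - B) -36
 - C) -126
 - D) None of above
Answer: B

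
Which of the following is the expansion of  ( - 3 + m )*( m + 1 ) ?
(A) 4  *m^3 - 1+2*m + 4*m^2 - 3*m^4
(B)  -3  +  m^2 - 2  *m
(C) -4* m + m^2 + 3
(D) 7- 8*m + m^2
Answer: B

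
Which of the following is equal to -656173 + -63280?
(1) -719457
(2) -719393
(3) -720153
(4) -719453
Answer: 4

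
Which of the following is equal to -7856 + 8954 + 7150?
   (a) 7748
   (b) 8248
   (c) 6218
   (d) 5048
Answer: b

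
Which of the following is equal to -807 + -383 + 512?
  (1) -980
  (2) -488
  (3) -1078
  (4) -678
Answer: 4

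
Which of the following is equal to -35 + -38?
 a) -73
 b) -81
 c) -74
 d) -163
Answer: a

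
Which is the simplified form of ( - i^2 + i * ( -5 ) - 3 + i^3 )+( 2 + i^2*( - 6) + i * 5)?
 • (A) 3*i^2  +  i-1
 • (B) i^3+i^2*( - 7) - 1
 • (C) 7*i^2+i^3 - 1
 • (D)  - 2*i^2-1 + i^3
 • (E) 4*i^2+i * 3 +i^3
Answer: B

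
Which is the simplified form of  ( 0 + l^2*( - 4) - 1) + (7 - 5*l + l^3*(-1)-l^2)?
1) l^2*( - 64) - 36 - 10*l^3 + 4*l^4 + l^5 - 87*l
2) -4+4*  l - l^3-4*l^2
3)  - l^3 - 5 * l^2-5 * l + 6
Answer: 3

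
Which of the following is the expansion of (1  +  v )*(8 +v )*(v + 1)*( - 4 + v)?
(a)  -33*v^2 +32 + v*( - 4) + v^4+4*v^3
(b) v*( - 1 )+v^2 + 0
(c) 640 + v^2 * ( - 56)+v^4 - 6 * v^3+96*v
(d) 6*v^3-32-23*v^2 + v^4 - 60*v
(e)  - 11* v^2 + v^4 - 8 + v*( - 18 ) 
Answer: d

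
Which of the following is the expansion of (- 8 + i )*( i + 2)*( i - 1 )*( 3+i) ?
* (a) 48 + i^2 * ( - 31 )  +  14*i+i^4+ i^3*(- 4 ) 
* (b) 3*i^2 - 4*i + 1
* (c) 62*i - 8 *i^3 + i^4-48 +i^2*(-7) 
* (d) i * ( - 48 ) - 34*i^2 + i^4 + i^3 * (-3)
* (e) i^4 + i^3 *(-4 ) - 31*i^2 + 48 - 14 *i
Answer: e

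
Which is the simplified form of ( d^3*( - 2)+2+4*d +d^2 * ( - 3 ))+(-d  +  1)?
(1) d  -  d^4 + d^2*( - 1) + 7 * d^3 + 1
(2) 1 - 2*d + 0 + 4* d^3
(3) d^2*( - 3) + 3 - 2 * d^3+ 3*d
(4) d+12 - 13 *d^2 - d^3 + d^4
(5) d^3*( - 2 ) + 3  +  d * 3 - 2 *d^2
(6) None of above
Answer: 3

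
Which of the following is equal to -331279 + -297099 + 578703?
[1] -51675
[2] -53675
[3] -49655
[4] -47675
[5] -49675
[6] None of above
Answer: 5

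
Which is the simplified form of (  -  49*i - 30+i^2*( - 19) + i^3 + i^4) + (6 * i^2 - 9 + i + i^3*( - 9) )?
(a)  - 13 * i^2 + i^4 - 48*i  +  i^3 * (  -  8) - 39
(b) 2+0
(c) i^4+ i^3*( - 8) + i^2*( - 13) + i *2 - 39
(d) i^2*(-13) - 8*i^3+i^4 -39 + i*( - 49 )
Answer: a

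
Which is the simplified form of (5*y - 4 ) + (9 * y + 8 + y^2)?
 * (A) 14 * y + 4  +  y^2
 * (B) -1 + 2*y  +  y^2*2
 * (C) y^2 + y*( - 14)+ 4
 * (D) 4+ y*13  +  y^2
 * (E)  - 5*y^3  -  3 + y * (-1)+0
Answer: A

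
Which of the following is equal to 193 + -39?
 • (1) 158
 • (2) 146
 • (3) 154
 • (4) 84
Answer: 3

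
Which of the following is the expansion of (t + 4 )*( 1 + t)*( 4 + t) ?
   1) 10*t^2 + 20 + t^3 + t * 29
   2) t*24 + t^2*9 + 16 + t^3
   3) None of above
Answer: 2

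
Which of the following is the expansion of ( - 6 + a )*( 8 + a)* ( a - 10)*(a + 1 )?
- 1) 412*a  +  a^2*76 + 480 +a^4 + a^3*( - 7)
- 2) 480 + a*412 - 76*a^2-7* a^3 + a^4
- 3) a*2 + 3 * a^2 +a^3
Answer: 2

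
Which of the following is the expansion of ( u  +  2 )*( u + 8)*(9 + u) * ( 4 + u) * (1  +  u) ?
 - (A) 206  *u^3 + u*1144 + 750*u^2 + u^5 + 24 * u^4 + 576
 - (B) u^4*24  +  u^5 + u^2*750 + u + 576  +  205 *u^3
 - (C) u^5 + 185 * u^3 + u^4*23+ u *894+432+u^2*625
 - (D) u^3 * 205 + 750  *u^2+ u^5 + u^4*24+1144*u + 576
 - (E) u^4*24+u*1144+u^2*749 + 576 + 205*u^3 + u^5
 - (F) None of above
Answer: D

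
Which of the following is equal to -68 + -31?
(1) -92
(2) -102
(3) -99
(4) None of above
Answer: 3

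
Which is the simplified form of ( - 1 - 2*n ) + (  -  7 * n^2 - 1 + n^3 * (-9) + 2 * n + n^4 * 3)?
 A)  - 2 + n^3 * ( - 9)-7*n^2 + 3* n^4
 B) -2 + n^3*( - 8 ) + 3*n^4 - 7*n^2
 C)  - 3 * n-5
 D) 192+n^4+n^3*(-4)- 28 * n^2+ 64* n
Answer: A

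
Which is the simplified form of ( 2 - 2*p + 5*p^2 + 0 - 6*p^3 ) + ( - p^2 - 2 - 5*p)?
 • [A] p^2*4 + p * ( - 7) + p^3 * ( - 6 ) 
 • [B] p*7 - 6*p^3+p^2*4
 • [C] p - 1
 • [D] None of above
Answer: A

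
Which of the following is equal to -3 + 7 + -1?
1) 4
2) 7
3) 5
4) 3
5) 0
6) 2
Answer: 4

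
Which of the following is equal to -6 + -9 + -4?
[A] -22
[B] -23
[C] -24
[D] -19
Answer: D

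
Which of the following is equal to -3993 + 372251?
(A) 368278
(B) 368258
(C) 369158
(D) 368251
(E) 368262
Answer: B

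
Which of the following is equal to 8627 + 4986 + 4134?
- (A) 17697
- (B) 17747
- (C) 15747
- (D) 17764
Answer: B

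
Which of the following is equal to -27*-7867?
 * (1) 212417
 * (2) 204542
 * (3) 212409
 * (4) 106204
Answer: 3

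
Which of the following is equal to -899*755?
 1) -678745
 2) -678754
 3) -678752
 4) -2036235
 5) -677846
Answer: 1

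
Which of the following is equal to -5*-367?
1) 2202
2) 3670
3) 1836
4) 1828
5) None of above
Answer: 5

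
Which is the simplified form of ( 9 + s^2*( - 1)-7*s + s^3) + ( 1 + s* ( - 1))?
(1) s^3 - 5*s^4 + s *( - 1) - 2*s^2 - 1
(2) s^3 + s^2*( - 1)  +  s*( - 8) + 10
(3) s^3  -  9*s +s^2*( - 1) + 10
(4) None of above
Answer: 2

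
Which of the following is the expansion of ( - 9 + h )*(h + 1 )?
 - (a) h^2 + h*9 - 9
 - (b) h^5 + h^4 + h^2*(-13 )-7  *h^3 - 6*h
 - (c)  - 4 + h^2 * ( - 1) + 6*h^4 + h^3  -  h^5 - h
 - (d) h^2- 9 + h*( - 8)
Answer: d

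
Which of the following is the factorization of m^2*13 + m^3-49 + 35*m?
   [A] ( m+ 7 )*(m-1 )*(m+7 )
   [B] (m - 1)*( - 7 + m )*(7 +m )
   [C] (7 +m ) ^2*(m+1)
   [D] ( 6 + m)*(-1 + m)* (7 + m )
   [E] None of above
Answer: A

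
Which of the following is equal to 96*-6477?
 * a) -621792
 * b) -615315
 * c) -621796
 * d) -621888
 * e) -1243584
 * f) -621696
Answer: a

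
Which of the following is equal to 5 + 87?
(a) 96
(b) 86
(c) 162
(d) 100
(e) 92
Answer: e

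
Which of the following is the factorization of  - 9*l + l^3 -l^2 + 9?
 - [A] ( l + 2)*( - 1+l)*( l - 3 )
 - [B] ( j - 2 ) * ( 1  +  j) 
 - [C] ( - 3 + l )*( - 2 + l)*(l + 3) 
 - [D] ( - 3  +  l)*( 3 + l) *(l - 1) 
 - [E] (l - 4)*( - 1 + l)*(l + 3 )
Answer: D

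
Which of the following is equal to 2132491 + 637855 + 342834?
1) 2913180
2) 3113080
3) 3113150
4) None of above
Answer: 4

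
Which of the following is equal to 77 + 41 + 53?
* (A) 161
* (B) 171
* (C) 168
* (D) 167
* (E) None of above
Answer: B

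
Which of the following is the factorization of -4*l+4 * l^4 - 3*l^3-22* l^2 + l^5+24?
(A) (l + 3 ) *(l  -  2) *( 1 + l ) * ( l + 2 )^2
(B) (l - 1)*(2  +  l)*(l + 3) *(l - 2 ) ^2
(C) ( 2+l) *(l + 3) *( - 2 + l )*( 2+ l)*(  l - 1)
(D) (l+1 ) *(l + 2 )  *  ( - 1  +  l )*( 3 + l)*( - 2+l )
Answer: C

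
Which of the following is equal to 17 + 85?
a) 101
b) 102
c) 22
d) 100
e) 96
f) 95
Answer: b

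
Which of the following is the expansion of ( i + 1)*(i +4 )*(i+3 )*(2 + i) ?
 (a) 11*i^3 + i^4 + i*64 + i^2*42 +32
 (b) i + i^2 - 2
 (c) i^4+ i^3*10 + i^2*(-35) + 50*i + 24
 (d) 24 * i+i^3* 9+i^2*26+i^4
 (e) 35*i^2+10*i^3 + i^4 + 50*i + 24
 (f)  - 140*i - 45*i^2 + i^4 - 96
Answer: e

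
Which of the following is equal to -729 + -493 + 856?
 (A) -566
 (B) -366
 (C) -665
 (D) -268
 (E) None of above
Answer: B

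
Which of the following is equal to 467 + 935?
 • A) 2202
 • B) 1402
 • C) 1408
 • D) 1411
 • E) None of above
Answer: B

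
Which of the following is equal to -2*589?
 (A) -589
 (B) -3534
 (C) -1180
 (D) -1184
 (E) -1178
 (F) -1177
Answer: E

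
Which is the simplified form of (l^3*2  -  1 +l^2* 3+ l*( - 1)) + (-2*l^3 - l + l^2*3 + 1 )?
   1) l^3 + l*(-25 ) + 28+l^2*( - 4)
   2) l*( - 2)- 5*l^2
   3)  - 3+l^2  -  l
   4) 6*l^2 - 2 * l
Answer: 4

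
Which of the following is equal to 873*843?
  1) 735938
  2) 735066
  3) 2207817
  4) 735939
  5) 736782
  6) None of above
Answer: 4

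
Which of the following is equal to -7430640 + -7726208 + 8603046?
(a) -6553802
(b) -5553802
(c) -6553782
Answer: a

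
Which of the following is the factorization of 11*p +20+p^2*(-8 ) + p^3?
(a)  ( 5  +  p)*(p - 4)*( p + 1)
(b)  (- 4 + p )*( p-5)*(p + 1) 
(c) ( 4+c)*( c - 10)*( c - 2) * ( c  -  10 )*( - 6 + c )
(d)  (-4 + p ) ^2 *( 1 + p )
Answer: b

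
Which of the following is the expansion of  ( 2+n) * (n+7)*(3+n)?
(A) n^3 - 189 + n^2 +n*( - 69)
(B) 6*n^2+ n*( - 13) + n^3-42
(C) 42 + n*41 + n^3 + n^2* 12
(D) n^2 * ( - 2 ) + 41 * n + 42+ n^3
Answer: C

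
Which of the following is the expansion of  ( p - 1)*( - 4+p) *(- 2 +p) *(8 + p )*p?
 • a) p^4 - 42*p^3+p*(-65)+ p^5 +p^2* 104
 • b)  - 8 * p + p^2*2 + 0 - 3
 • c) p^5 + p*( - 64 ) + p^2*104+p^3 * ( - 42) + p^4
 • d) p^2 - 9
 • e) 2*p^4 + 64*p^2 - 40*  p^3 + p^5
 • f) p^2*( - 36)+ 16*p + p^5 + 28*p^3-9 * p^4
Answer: c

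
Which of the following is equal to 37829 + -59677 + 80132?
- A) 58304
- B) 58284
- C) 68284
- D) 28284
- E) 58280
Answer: B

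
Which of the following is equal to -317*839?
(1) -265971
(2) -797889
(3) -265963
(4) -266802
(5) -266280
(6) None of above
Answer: 3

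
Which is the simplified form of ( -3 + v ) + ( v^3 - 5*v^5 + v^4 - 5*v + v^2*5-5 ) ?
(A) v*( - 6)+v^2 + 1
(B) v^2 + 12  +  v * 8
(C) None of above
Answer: C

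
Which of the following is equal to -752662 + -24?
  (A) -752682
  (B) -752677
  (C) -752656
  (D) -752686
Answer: D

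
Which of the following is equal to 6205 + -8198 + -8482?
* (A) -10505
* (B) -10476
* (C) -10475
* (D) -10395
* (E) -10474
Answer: C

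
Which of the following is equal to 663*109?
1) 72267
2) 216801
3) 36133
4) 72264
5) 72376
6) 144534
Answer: 1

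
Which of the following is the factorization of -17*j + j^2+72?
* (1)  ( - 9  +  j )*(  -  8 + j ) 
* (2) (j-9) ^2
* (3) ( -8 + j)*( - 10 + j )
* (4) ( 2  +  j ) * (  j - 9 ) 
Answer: 1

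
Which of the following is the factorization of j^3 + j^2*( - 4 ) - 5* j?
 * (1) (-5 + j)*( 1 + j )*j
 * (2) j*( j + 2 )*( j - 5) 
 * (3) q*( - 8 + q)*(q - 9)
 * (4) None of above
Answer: 1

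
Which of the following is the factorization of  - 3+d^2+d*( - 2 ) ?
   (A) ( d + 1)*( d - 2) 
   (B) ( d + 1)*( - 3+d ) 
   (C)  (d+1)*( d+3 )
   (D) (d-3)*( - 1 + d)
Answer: B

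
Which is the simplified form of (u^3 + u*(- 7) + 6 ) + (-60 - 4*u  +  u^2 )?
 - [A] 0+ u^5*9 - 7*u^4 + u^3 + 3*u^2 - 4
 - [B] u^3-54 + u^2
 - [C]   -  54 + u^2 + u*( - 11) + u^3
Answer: C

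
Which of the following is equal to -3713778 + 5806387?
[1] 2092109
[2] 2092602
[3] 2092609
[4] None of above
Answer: 3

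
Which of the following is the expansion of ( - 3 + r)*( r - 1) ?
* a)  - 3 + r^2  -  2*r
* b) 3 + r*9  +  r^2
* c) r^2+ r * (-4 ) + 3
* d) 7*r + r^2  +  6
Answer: c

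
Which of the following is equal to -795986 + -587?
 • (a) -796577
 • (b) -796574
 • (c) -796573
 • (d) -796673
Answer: c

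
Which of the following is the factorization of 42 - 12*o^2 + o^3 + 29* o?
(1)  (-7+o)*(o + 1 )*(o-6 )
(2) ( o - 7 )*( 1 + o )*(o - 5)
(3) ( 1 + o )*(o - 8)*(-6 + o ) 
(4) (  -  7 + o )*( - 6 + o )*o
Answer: 1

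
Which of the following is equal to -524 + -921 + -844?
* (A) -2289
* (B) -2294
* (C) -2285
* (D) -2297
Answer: A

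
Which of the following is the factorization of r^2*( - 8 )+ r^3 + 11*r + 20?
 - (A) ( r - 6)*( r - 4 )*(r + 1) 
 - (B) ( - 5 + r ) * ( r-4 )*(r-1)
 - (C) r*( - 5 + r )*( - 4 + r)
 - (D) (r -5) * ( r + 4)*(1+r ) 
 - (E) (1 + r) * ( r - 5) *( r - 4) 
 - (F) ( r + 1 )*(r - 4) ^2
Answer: E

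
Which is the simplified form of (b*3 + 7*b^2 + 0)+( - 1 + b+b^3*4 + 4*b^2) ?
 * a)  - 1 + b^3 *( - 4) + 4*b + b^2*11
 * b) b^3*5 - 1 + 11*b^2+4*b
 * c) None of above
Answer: c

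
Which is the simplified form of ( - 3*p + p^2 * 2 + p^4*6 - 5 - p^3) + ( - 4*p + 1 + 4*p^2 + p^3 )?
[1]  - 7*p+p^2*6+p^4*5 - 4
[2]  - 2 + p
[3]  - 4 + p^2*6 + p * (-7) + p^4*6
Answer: 3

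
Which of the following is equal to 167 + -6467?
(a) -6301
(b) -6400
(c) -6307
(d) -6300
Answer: d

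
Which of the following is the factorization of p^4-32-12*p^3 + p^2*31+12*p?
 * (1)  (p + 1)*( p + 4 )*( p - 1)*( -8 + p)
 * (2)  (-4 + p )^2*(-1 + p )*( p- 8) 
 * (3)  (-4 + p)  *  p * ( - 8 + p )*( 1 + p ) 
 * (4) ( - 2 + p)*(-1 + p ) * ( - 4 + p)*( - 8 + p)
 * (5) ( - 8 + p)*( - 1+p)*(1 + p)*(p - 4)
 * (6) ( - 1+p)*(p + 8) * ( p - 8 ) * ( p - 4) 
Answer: 5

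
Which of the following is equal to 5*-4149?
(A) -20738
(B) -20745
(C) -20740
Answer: B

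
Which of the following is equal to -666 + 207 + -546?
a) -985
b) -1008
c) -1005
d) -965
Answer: c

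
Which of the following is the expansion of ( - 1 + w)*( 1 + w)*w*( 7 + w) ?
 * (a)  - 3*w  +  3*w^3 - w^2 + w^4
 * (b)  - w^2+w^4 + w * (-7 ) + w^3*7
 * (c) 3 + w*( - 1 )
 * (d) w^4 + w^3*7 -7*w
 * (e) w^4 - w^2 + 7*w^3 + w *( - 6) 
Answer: b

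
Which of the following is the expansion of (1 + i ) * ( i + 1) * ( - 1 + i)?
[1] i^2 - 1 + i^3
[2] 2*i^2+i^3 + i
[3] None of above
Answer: 3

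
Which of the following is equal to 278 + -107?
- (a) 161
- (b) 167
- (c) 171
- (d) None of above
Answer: c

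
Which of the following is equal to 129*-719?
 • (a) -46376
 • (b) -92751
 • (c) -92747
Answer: b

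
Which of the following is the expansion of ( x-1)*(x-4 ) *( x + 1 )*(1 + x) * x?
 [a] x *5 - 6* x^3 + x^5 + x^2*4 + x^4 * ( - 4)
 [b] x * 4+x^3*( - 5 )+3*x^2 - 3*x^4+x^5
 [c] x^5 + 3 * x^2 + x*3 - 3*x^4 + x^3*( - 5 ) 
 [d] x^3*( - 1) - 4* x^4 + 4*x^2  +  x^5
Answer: b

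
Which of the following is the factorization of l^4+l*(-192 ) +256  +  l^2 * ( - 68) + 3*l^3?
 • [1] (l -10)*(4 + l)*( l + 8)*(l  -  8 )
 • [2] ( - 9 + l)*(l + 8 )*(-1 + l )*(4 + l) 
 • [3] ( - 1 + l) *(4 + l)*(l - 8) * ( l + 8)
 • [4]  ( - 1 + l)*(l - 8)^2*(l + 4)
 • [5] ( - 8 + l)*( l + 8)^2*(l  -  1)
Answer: 3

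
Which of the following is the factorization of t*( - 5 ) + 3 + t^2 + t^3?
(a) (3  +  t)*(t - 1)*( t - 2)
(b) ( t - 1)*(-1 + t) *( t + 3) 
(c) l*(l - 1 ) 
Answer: b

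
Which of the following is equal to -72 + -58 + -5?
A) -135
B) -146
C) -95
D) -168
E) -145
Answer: A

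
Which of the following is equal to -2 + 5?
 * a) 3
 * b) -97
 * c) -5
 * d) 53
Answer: a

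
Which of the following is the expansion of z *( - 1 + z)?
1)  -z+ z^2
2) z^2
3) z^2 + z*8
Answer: 1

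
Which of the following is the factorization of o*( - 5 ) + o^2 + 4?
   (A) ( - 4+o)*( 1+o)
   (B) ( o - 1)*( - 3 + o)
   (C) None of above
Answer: C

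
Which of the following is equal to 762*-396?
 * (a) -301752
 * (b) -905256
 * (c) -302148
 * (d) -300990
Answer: a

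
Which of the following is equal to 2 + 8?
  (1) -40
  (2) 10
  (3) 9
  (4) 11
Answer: 2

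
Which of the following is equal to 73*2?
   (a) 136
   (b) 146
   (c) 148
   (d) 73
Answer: b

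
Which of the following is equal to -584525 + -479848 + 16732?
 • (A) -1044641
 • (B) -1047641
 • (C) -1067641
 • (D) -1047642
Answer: B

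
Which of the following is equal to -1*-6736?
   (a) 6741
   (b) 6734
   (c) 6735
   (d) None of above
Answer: d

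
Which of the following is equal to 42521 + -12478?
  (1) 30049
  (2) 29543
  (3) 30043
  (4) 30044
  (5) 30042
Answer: 3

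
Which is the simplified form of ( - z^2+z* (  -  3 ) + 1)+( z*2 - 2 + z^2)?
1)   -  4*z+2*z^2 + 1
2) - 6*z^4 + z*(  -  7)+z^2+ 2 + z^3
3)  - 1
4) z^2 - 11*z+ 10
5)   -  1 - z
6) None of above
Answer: 5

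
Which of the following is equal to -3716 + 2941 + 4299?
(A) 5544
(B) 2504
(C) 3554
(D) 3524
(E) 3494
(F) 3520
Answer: D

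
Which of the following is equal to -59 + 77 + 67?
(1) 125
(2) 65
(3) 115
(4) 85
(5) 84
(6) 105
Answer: 4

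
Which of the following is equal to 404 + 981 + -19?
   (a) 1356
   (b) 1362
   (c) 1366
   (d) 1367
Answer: c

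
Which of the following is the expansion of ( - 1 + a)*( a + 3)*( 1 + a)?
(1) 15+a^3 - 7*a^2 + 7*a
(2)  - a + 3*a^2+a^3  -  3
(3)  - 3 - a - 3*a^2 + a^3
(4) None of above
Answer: 2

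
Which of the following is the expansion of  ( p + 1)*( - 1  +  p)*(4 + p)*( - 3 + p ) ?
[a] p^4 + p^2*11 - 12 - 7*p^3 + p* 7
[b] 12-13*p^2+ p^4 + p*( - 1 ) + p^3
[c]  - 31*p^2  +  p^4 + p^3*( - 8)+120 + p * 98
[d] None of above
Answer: b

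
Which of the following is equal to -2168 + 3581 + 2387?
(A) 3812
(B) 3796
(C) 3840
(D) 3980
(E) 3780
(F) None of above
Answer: F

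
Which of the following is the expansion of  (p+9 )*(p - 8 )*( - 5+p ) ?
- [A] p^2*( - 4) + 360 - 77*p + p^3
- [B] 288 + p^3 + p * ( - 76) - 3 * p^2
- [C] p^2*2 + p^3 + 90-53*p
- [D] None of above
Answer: A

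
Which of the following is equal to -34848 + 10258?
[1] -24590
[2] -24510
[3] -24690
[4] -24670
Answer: 1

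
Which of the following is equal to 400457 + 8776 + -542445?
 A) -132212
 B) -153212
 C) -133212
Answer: C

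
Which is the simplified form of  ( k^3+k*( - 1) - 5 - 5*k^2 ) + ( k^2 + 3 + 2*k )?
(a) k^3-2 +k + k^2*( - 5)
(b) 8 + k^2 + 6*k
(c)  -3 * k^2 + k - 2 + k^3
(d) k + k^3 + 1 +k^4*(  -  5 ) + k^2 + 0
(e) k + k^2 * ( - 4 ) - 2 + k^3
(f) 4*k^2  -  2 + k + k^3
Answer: e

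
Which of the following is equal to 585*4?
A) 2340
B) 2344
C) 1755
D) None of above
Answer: A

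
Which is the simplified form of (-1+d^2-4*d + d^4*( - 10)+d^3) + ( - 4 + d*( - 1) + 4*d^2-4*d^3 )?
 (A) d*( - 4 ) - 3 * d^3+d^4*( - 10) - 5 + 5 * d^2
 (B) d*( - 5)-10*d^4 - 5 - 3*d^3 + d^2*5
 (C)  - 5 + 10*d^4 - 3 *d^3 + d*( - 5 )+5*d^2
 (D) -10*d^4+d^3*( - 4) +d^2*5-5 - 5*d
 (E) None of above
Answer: B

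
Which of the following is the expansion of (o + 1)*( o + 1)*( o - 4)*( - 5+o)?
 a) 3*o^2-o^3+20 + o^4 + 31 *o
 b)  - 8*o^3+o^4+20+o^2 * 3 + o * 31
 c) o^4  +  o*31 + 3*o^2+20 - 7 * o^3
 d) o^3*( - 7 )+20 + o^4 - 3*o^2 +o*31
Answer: c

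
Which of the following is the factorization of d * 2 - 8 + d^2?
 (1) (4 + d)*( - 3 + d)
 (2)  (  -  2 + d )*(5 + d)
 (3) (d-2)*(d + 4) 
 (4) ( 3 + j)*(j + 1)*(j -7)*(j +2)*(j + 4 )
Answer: 3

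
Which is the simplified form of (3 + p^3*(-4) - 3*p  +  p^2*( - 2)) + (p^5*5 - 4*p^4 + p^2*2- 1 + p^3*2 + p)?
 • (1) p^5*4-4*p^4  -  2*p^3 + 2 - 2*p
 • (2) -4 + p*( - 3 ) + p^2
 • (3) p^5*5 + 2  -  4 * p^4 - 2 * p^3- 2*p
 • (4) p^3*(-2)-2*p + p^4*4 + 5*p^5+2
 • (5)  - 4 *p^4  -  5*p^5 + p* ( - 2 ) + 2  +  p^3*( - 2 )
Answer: 3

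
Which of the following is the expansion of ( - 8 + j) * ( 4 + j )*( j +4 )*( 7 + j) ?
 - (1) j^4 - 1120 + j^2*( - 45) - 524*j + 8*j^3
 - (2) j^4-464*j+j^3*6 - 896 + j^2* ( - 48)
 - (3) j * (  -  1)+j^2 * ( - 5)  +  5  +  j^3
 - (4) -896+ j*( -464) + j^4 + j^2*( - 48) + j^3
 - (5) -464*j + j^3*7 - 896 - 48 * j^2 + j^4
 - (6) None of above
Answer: 5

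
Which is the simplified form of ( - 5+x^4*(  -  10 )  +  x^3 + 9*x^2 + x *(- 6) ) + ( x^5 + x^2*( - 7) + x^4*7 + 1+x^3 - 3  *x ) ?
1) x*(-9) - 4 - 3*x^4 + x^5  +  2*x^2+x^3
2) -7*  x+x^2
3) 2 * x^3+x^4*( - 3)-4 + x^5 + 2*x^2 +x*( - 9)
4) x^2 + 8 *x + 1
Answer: 3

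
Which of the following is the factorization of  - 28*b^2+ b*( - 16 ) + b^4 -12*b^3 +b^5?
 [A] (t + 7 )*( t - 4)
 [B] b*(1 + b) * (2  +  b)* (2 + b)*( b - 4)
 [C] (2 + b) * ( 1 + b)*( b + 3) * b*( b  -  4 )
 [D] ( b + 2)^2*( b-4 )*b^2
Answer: B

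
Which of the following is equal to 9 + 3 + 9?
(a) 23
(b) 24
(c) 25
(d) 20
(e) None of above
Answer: e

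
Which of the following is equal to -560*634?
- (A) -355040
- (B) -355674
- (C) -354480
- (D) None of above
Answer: A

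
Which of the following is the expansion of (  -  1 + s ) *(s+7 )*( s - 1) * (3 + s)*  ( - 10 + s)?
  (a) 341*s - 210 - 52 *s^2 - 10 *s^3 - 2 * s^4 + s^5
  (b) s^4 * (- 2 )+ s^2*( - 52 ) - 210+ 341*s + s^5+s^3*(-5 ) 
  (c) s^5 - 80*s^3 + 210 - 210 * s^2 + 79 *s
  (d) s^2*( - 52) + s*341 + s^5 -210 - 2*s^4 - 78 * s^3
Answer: d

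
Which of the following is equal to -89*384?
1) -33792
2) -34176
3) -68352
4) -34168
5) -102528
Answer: 2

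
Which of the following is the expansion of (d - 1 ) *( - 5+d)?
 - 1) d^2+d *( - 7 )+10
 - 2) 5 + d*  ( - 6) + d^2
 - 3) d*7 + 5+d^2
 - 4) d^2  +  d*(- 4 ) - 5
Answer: 2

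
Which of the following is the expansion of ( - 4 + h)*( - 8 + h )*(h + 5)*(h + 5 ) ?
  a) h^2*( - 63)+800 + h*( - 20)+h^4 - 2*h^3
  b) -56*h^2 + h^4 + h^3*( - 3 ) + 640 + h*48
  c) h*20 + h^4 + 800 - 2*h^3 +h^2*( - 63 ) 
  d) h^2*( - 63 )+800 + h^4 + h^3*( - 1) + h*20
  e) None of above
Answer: c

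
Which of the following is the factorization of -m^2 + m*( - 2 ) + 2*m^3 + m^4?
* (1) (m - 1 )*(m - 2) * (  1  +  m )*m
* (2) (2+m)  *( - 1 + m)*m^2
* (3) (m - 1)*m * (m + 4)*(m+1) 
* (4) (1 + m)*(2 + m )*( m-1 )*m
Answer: 4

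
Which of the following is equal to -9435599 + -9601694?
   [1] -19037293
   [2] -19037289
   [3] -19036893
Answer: 1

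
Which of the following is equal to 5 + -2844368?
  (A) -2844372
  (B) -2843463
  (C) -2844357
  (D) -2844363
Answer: D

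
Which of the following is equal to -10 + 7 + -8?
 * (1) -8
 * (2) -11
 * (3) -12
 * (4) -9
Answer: 2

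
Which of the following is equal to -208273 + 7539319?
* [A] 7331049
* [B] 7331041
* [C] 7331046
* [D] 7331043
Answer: C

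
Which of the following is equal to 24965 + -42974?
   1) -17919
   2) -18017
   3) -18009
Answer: 3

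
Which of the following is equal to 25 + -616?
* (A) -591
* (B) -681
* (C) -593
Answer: A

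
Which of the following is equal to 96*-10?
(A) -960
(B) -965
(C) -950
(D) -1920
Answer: A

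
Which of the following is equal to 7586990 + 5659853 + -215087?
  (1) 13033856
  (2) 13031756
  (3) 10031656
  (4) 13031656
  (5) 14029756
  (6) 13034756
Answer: 2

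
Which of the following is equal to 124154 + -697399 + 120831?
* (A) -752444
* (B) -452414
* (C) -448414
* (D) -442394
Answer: B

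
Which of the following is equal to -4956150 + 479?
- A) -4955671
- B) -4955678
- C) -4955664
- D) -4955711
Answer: A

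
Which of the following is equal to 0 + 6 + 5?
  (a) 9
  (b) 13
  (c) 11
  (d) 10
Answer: c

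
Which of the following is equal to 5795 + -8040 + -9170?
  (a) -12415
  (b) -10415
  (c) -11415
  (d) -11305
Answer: c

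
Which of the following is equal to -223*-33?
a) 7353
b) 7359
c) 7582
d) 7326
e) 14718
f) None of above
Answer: b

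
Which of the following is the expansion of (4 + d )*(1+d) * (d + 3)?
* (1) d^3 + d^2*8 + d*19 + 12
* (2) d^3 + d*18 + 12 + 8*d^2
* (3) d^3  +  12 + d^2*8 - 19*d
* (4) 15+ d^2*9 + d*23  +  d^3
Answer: 1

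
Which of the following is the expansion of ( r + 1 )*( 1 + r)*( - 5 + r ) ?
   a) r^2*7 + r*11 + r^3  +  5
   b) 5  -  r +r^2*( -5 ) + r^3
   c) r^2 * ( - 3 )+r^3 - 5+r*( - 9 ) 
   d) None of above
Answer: c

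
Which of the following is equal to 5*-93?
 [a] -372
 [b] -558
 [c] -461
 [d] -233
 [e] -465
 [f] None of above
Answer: e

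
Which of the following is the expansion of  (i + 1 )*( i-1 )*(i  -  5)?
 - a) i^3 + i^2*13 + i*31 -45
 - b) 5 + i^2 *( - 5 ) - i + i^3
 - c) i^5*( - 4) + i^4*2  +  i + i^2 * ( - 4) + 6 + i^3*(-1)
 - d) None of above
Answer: b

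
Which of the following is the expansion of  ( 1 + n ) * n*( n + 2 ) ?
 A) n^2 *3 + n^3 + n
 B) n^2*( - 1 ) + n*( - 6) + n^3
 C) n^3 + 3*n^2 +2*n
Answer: C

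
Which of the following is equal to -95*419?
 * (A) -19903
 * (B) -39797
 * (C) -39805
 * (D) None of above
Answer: C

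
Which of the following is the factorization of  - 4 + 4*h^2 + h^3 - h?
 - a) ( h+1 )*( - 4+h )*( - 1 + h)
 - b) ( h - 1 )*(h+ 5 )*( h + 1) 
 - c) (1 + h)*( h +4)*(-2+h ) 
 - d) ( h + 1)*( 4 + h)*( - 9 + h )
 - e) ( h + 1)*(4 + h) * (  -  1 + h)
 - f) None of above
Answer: e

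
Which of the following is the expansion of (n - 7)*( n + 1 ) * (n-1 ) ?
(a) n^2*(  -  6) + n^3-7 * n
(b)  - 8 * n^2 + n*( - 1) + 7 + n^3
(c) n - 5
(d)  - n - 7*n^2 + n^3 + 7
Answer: d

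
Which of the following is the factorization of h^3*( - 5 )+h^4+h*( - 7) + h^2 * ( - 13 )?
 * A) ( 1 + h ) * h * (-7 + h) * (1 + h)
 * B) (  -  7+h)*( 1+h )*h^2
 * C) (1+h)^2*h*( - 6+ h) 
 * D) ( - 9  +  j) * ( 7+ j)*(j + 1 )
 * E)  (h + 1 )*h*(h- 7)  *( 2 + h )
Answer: A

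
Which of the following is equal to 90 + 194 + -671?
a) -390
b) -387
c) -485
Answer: b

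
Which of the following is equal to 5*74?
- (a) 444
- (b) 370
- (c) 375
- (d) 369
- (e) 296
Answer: b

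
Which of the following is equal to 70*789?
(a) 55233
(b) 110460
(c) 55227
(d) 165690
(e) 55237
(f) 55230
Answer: f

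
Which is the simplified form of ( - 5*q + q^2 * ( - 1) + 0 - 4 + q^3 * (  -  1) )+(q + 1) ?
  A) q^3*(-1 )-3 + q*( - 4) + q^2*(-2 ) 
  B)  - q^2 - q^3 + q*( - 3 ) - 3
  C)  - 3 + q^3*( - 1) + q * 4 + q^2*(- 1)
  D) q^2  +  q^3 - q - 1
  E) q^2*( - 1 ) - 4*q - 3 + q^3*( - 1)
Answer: E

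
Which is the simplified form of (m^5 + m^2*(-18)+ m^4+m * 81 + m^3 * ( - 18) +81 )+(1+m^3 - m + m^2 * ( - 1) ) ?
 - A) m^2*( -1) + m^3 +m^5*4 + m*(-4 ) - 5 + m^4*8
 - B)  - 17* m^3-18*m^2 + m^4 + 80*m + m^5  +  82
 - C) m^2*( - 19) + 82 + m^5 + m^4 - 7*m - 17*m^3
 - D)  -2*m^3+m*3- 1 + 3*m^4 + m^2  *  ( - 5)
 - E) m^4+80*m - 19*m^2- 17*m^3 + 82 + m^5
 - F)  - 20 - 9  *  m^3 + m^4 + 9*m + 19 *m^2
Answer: E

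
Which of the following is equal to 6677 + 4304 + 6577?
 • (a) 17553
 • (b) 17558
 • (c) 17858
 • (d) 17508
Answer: b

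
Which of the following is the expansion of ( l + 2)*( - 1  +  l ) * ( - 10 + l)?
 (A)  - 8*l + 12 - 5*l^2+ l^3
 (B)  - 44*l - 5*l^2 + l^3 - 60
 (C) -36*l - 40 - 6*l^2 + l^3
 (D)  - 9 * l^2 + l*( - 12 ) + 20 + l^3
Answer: D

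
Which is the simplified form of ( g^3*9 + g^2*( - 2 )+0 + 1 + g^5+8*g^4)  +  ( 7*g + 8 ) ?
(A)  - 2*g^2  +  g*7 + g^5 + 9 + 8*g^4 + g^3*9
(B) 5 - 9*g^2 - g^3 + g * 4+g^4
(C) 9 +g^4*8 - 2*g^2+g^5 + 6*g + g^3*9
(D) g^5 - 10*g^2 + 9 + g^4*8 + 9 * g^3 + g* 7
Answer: A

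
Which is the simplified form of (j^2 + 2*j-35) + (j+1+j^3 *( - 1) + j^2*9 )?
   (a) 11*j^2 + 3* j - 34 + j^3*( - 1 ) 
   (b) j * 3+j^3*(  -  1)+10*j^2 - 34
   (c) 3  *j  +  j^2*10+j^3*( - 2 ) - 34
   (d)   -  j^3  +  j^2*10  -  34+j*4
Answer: b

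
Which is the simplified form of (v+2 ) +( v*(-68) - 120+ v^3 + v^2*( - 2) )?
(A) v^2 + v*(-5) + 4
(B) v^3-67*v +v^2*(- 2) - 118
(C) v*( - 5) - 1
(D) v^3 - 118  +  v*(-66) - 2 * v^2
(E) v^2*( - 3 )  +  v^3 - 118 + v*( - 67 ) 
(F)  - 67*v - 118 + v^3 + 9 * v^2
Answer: B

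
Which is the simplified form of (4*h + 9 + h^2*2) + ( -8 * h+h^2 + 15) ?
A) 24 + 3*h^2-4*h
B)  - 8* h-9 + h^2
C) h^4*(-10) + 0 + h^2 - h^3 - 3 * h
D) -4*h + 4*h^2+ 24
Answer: A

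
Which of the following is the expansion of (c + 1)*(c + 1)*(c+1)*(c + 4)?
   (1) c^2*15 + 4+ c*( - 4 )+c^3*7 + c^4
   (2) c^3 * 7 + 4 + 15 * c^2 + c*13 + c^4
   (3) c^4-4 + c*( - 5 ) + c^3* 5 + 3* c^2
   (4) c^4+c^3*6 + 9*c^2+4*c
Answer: 2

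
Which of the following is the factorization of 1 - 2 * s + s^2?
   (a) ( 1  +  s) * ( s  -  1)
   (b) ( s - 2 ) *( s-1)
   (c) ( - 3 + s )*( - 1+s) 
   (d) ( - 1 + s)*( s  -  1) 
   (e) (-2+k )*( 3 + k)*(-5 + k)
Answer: d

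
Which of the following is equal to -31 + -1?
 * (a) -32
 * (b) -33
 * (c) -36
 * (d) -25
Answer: a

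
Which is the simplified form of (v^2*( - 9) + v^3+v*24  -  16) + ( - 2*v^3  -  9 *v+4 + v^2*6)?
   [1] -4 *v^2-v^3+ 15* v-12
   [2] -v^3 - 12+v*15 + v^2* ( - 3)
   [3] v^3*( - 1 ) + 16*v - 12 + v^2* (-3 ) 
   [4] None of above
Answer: 2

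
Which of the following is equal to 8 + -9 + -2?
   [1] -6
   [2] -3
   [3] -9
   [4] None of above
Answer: 2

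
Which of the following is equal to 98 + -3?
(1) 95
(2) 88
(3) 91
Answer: 1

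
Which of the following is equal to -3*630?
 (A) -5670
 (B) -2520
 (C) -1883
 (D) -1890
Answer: D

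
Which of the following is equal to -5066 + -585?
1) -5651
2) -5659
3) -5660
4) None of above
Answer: 1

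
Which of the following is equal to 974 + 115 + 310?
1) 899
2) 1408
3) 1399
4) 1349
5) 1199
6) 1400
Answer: 3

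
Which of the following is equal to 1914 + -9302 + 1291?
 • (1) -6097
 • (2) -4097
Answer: 1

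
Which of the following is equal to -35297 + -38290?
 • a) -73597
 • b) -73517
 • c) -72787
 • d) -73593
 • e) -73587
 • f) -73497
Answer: e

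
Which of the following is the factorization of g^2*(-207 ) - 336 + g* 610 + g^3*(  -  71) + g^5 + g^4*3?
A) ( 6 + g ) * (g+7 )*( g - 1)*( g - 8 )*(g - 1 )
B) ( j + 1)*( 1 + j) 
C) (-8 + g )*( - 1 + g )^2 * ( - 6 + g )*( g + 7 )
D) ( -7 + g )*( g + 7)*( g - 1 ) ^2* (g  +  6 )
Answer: A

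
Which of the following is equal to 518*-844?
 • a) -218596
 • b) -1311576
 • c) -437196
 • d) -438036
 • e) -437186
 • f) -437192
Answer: f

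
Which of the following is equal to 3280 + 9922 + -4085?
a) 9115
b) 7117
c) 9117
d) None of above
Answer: c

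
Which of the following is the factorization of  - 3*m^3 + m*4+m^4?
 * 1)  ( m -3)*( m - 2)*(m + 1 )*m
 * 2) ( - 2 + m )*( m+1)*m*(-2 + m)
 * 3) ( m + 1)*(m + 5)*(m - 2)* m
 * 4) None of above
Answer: 2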